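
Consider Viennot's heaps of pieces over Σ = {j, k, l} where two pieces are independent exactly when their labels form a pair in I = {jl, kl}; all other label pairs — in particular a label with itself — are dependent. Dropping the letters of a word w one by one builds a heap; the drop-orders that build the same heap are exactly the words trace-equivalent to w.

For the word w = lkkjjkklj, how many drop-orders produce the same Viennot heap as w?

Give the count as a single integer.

piece 0:l — minimal
piece 1:k — minimal
piece 2:k rests on {1:k}
piece 3:j rests on {2:k}
piece 4:j rests on {3:j}
piece 5:k rests on {4:j}
piece 6:k rests on {5:k}
piece 7:l rests on {0:l}
piece 8:j rests on {6:k}
minimal pieces: {0:l, 1:k}
ways to finish when only these pieces remain (= sum over removing one remaining piece with nothing left below it):
  1 left: {7}→1  {8}→1
  2 left: {0,7}→1  {6,8}→1  {7,8}→2
  3 left: {0,7,8}→3  {5,6,8}→1  {6,7,8}→3
  4 left: {0,6,7,8}→6  {4,5,6,8}→1  {5,6,7,8}→4
  5 left: {0,5,6,7,8}→10  {3,4,5,6,8}→1  {4,5,6,7,8}→5
  6 left: {0,4,5,6,7,8}→15  {2,3,4,5,6,8}→1  {3,4,5,6,7,8}→6
  7 left: {0,3,4,5,6,7,8}→21  {1,2,3,4,5,6,8}→1  {2,3,4,5,6,7,8}→7
  placing 0:l first → 8 extensions
  placing 1:k first → 28 extensions
total linear extensions = 36

36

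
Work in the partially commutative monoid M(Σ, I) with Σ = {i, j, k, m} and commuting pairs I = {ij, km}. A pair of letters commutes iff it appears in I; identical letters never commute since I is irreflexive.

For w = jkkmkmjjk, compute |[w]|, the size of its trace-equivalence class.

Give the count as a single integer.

10

#0=j has no predecessor
#1=k depends on [0:j]
#2=k depends on [1:k]
#3=m depends on [0:j]
#4=k depends on [2:k]
#5=m depends on [3:m]
#6=j depends on [4:k, 5:m]
#7=j depends on [6:j]
#8=k depends on [7:j]
sources: [0:j]
N(rest) = Σ N(rest − s) over sources s of rest; N(one piece) = 1:
  size 1 → [8]=1
  size 2 → [7,8]=1
  size 3 → [6,7,8]=1
  size 4 → [4,6,7,8]=1  [5,6,7,8]=1
  size 5 → [2,4,6,7,8]=1  [3,5,6,7,8]=1  [4,5,6,7,8]=2
  size 6 → [1,2,4,6,7,8]=1  [2,4,5,6,7,8]=3  [3,4,5,6,7,8]=3
  size 7 → [1,2,4,5,6,7,8]=4  [2,3,4,5,6,7,8]=6
  first=0(j) contributes 10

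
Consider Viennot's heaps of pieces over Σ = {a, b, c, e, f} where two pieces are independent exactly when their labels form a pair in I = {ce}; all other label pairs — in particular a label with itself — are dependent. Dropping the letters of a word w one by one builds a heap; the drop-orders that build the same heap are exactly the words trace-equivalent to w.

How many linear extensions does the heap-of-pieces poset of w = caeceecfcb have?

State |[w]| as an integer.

10

drop 0:c onto floor
drop 1:a onto {0:c}
drop 2:e onto {1:a}
drop 3:c onto {1:a}
drop 4:e onto {2:e}
drop 5:e onto {4:e}
drop 6:c onto {3:c}
drop 7:f onto {5:e, 6:c}
drop 8:c onto {7:f}
drop 9:b onto {8:c}
ground layer = {0:c}
drop-orders for the pieces not yet dropped (sum over which currently-grounded one goes next):
  1 to go: {9} 1
  2 to go: {8,9} 1
  3 to go: {7,8,9} 1
  4 to go: {5,7,8,9} 1  {6,7,8,9} 1
  5 to go: {3,6,7,8,9} 1  {4,5,7,8,9} 1  {5,6,7,8,9} 2
  6 to go: {2,4,5,7,8,9} 1  {3,5,6,7,8,9} 3  {4,5,6,7,8,9} 3
  7 to go: {2,4,5,6,7,8,9} 4  {3,4,5,6,7,8,9} 6
  8 to go: {2,3,4,5,6,7,8,9} 10
  if 0:c drops first: 10 orders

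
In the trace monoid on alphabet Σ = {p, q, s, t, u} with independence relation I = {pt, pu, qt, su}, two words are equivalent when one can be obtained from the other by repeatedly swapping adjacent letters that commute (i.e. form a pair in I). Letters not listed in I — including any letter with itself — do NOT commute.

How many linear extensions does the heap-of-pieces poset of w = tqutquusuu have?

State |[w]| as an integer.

drop 0:t onto floor
drop 1:q onto floor
drop 2:u onto {0:t, 1:q}
drop 3:t onto {2:u}
drop 4:q onto {2:u}
drop 5:u onto {3:t, 4:q}
drop 6:u onto {5:u}
drop 7:s onto {3:t, 4:q}
drop 8:u onto {6:u}
drop 9:u onto {8:u}
ground layer = {0:t, 1:q}
drop-orders for the pieces not yet dropped (sum over which currently-grounded one goes next):
  1 to go: {7} 1  {9} 1
  2 to go: {7,9} 2  {8,9} 1
  3 to go: {6,8,9} 1  {7,8,9} 3
  4 to go: {5,6,8,9} 1  {6,7,8,9} 4
  5 to go: {5,6,7,8,9} 5
  6 to go: {3,5,6,7,8,9} 5  {4,5,6,7,8,9} 5
  7 to go: {3,4,5,6,7,8,9} 10
  8 to go: {2,3,4,5,6,7,8,9} 10
  if 0:t drops first: 10 orders
  if 1:q drops first: 10 orders
heap linearizations: 20

20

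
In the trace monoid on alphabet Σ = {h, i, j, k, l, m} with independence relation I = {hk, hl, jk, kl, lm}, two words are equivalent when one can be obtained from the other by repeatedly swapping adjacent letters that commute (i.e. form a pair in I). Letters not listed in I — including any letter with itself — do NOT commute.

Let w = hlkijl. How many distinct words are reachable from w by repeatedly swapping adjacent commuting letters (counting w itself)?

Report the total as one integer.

6

piece 0:h — minimal
piece 1:l — minimal
piece 2:k — minimal
piece 3:i rests on {0:h, 1:l, 2:k}
piece 4:j rests on {3:i}
piece 5:l rests on {4:j}
minimal pieces: {0:h, 1:l, 2:k}
ways to finish when only these pieces remain (= sum over removing one remaining piece with nothing left below it):
  1 left: {5}→1
  2 left: {4,5}→1
  3 left: {3,4,5}→1
  4 left: {0,3,4,5}→1  {1,3,4,5}→1  {2,3,4,5}→1
  placing 0:h first → 2 extensions
  placing 1:l first → 2 extensions
  placing 2:k first → 2 extensions
total linear extensions = 6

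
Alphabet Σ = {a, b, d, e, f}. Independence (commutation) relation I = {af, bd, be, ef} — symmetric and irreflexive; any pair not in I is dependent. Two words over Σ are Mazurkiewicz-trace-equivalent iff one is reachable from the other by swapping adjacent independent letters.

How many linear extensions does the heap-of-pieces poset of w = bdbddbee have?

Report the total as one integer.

0(b) covers ∅
1(d) covers ∅
2(b) covers 0:b
3(d) covers 1:d
4(d) covers 3:d
5(b) covers 2:b
6(e) covers 4:d
7(e) covers 6:e
floor of heap: 0:b, 1:d
completions by unplaced set U, small U first (add the entries for U minus each lowest piece of U):
  |U|=1: {5}:1  {7}:1
  |U|=2: {2,5}:1  {5,7}:2  {6,7}:1
  |U|=3: {0,2,5}:1  {2,5,7}:3  {4,6,7}:1  {5,6,7}:3
  |U|=4: {0,2,5,7}:4  {2,5,6,7}:6  {3,4,6,7}:1  {4,5,6,7}:4
  |U|=5: {0,2,5,6,7}:10  {1,3,4,6,7}:1  {2,4,5,6,7}:10  {3,4,5,6,7}:5
  |U|=6: {0,2,4,5,6,7}:20  {1,3,4,5,6,7}:6  {2,3,4,5,6,7}:15
  start at 0(b): 21
  start at 1(d): 35
sum over floor = 56

56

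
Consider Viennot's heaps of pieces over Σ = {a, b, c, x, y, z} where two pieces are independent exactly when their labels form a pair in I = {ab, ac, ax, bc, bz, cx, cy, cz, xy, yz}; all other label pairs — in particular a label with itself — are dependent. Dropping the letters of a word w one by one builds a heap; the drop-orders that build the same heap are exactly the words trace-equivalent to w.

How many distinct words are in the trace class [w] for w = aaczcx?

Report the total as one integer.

0(a) covers ∅
1(a) covers 0:a
2(c) covers ∅
3(z) covers 1:a
4(c) covers 2:c
5(x) covers 3:z
floor of heap: 0:a, 2:c
completions by unplaced set U, small U first (add the entries for U minus each lowest piece of U):
  |U|=1: {4}:1  {5}:1
  |U|=2: {2,4}:1  {3,5}:1  {4,5}:2
  |U|=3: {1,3,5}:1  {2,4,5}:3  {3,4,5}:3
  |U|=4: {0,1,3,5}:1  {1,3,4,5}:4  {2,3,4,5}:6
  start at 0(a): 10
  start at 2(c): 5
sum over floor = 15

15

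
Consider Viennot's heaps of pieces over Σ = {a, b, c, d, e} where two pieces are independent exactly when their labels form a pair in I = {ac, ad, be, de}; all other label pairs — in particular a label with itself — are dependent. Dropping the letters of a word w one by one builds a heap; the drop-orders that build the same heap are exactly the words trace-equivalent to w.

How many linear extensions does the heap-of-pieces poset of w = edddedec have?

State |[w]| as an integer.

drop 0:e onto floor
drop 1:d onto floor
drop 2:d onto {1:d}
drop 3:d onto {2:d}
drop 4:e onto {0:e}
drop 5:d onto {3:d}
drop 6:e onto {4:e}
drop 7:c onto {5:d, 6:e}
ground layer = {0:e, 1:d}
drop-orders for the pieces not yet dropped (sum over which currently-grounded one goes next):
  1 to go: {7} 1
  2 to go: {5,7} 1  {6,7} 1
  3 to go: {3,5,7} 1  {4,6,7} 1  {5,6,7} 2
  4 to go: {0,4,6,7} 1  {2,3,5,7} 1  {3,5,6,7} 3  {4,5,6,7} 3
  5 to go: {0,4,5,6,7} 4  {1,2,3,5,7} 1  {2,3,5,6,7} 4  {3,4,5,6,7} 6
  6 to go: {0,3,4,5,6,7} 10  {1,2,3,5,6,7} 5  {2,3,4,5,6,7} 10
  if 0:e drops first: 15 orders
  if 1:d drops first: 20 orders
heap linearizations: 35

35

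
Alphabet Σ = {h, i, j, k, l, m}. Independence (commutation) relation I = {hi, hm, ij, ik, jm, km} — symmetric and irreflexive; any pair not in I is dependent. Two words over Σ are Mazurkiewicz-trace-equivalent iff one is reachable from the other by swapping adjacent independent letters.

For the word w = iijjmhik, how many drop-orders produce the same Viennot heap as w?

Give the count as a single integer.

#0=i has no predecessor
#1=i depends on [0:i]
#2=j has no predecessor
#3=j depends on [2:j]
#4=m depends on [1:i]
#5=h depends on [3:j]
#6=i depends on [4:m]
#7=k depends on [5:h]
sources: [0:i, 2:j]
N(rest) = Σ N(rest − s) over sources s of rest; N(one piece) = 1:
  size 1 → [6]=1  [7]=1
  size 2 → [4,6]=1  [5,7]=1  [6,7]=2
  size 3 → [1,4,6]=1  [3,5,7]=1  [4,6,7]=3  [5,6,7]=3
  size 4 → [0,1,4,6]=1  [1,4,6,7]=4  [2,3,5,7]=1  [3,5,6,7]=4  [4,5,6,7]=6
  size 5 → [0,1,4,6,7]=5  [1,4,5,6,7]=10  [2,3,5,6,7]=5  [3,4,5,6,7]=10
  size 6 → [0,1,4,5,6,7]=15  [1,3,4,5,6,7]=20  [2,3,4,5,6,7]=15
  first=0(i) contributes 35
  first=2(j) contributes 35
|[w]| = 70

70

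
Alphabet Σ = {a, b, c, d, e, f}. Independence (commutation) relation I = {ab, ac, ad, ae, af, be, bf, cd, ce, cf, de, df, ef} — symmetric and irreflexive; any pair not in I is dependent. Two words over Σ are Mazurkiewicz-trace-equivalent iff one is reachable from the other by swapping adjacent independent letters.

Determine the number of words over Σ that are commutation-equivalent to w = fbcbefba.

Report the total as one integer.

840

drop 0:f onto floor
drop 1:b onto floor
drop 2:c onto {1:b}
drop 3:b onto {2:c}
drop 4:e onto floor
drop 5:f onto {0:f}
drop 6:b onto {3:b}
drop 7:a onto floor
ground layer = {0:f, 1:b, 4:e, 7:a}
drop-orders for the pieces not yet dropped (sum over which currently-grounded one goes next):
  1 to go: {4} 1  {5} 1  {6} 1  {7} 1
  2 to go: {0,5} 1  {3,6} 1  {4,5} 2  {4,6} 2  {4,7} 2  {5,6} 2  {5,7} 2  {6,7} 2
  3 to go: {0,4,5} 3  {0,5,6} 3  {0,5,7} 3  {2,3,6} 1  {3,4,6} 3  {3,5,6} 3  {3,6,7} 3  {4,5,6} 6  {4,5,7} 6  {4,6,7} 6  {5,6,7} 6
  4 to go: {0,3,5,6} 6  {0,4,5,6} 12  {0,4,5,7} 12  {0,5,6,7} 12  {1,2,3,6} 1  {2,3,4,6} 4  {2,3,5,6} 4  {2,3,6,7} 4  {3,4,5,6} 12  {3,4,6,7} 12  {3,5,6,7} 12  {4,5,6,7} 24
  5 to go: {0,2,3,5,6} 10  {0,3,4,5,6} 30  {0,3,5,6,7} 30  {0,4,5,6,7} 60  {1,2,3,4,6} 5  {1,2,3,5,6} 5  {1,2,3,6,7} 5  {2,3,4,5,6} 20  {2,3,4,6,7} 20  {2,3,5,6,7} 20  {3,4,5,6,7} 60
  6 to go: {0,1,2,3,5,6} 15  {0,2,3,4,5,6} 60  {0,2,3,5,6,7} 60  {0,3,4,5,6,7} 180  {1,2,3,4,5,6} 30  {1,2,3,4,6,7} 30  {1,2,3,5,6,7} 30  {2,3,4,5,6,7} 120
  if 0:f drops first: 210 orders
  if 1:b drops first: 420 orders
  if 4:e drops first: 105 orders
  if 7:a drops first: 105 orders
heap linearizations: 840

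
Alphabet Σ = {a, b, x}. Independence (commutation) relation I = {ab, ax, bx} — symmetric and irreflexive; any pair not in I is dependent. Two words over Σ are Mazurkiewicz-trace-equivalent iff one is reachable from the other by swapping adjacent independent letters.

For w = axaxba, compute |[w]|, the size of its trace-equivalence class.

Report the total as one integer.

60

drop 0:a onto floor
drop 1:x onto floor
drop 2:a onto {0:a}
drop 3:x onto {1:x}
drop 4:b onto floor
drop 5:a onto {2:a}
ground layer = {0:a, 1:x, 4:b}
drop-orders for the pieces not yet dropped (sum over which currently-grounded one goes next):
  1 to go: {3} 1  {4} 1  {5} 1
  2 to go: {1,3} 1  {2,5} 1  {3,4} 2  {3,5} 2  {4,5} 2
  3 to go: {0,2,5} 1  {1,3,4} 3  {1,3,5} 3  {2,3,5} 3  {2,4,5} 3  {3,4,5} 6
  4 to go: {0,2,3,5} 4  {0,2,4,5} 4  {1,2,3,5} 6  {1,3,4,5} 12  {2,3,4,5} 12
  if 0:a drops first: 30 orders
  if 1:x drops first: 20 orders
  if 4:b drops first: 10 orders
heap linearizations: 60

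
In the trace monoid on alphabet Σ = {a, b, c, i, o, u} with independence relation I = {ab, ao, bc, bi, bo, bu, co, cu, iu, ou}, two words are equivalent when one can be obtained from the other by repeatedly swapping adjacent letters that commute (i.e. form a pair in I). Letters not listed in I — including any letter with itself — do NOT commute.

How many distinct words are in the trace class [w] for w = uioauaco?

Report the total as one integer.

36

0(u) covers ∅
1(i) covers ∅
2(o) covers 1:i
3(a) covers 0:u, 1:i
4(u) covers 3:a
5(a) covers 4:u
6(c) covers 5:a
7(o) covers 2:o
floor of heap: 0:u, 1:i
completions by unplaced set U, small U first (add the entries for U minus each lowest piece of U):
  |U|=1: {6}:1  {7}:1
  |U|=2: {2,7}:1  {5,6}:1  {6,7}:2
  |U|=3: {2,6,7}:3  {4,5,6}:1  {5,6,7}:3
  |U|=4: {2,5,6,7}:6  {3,4,5,6}:1  {4,5,6,7}:4
  |U|=5: {0,3,4,5,6}:1  {2,4,5,6,7}:10  {3,4,5,6,7}:5
  |U|=6: {0,3,4,5,6,7}:6  {2,3,4,5,6,7}:15
  start at 0(u): 15
  start at 1(i): 21
sum over floor = 36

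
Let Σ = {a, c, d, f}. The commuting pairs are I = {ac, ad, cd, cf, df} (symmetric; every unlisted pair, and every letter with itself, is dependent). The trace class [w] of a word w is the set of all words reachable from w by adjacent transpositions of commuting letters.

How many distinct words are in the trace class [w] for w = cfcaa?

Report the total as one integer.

0(c) covers ∅
1(f) covers ∅
2(c) covers 0:c
3(a) covers 1:f
4(a) covers 3:a
floor of heap: 0:c, 1:f
completions by unplaced set U, small U first (add the entries for U minus each lowest piece of U):
  |U|=1: {2}:1  {4}:1
  |U|=2: {0,2}:1  {2,4}:2  {3,4}:1
  |U|=3: {0,2,4}:3  {1,3,4}:1  {2,3,4}:3
  start at 0(c): 4
  start at 1(f): 6
sum over floor = 10

10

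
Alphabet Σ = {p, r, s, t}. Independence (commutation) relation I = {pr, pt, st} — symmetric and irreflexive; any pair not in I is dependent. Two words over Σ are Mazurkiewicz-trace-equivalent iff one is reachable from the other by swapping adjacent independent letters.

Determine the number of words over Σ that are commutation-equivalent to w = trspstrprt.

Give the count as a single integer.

17

piece 0:t — minimal
piece 1:r rests on {0:t}
piece 2:s rests on {1:r}
piece 3:p rests on {2:s}
piece 4:s rests on {3:p}
piece 5:t rests on {1:r}
piece 6:r rests on {4:s, 5:t}
piece 7:p rests on {4:s}
piece 8:r rests on {6:r}
piece 9:t rests on {8:r}
minimal pieces: {0:t}
ways to finish when only these pieces remain (= sum over removing one remaining piece with nothing left below it):
  1 left: {7}→1  {9}→1
  2 left: {7,9}→2  {8,9}→1
  3 left: {6,8,9}→1  {7,8,9}→3
  4 left: {5,6,8,9}→1  {6,7,8,9}→4
  5 left: {4,6,7,8,9}→4  {5,6,7,8,9}→5
  6 left: {3,4,6,7,8,9}→4  {4,5,6,7,8,9}→9
  7 left: {2,3,4,6,7,8,9}→4  {3,4,5,6,7,8,9}→13
  8 left: {2,3,4,5,6,7,8,9}→17
  placing 0:t first → 17 extensions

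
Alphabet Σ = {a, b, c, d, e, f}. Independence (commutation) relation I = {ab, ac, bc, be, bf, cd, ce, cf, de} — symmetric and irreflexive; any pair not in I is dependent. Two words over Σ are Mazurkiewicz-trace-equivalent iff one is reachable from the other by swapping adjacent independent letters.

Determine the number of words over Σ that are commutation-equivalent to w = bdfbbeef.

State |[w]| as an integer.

#0=b has no predecessor
#1=d depends on [0:b]
#2=f depends on [1:d]
#3=b depends on [1:d]
#4=b depends on [3:b]
#5=e depends on [2:f]
#6=e depends on [5:e]
#7=f depends on [6:e]
sources: [0:b]
N(rest) = Σ N(rest − s) over sources s of rest; N(one piece) = 1:
  size 1 → [4]=1  [7]=1
  size 2 → [3,4]=1  [4,7]=2  [6,7]=1
  size 3 → [3,4,7]=3  [4,6,7]=3  [5,6,7]=1
  size 4 → [2,5,6,7]=1  [3,4,6,7]=6  [4,5,6,7]=4
  size 5 → [2,4,5,6,7]=5  [3,4,5,6,7]=10
  size 6 → [2,3,4,5,6,7]=15
  first=0(b) contributes 15

15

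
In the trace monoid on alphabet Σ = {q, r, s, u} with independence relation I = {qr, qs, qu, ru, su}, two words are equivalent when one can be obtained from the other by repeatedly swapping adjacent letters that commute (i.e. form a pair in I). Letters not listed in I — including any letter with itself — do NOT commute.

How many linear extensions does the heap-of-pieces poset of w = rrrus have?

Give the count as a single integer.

5

#0=r has no predecessor
#1=r depends on [0:r]
#2=r depends on [1:r]
#3=u has no predecessor
#4=s depends on [2:r]
sources: [0:r, 3:u]
N(rest) = Σ N(rest − s) over sources s of rest; N(one piece) = 1:
  size 1 → [3]=1  [4]=1
  size 2 → [2,4]=1  [3,4]=2
  size 3 → [1,2,4]=1  [2,3,4]=3
  first=0(r) contributes 4
  first=3(u) contributes 1
|[w]| = 5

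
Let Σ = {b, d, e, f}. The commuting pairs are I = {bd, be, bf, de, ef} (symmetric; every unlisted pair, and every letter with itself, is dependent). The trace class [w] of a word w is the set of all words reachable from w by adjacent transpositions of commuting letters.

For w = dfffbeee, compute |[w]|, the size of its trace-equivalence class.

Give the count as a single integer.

piece 0:d — minimal
piece 1:f rests on {0:d}
piece 2:f rests on {1:f}
piece 3:f rests on {2:f}
piece 4:b — minimal
piece 5:e — minimal
piece 6:e rests on {5:e}
piece 7:e rests on {6:e}
minimal pieces: {0:d, 4:b, 5:e}
ways to finish when only these pieces remain (= sum over removing one remaining piece with nothing left below it):
  1 left: {3}→1  {4}→1  {7}→1
  2 left: {2,3}→1  {3,4}→2  {3,7}→2  {4,7}→2  {6,7}→1
  3 left: {1,2,3}→1  {2,3,4}→3  {2,3,7}→3  {3,4,7}→6  {3,6,7}→3  {4,6,7}→3  {5,6,7}→1
  4 left: {0,1,2,3}→1  {1,2,3,4}→4  {1,2,3,7}→4  {2,3,4,7}→12  {2,3,6,7}→6  {3,4,6,7}→12  {3,5,6,7}→4  {4,5,6,7}→4
  5 left: {0,1,2,3,4}→5  {0,1,2,3,7}→5  {1,2,3,4,7}→20  {1,2,3,6,7}→10  {2,3,4,6,7}→30  {2,3,5,6,7}→10  {3,4,5,6,7}→20
  6 left: {0,1,2,3,4,7}→30  {0,1,2,3,6,7}→15  {1,2,3,4,6,7}→60  {1,2,3,5,6,7}→20  {2,3,4,5,6,7}→60
  placing 0:d first → 140 extensions
  placing 4:b first → 35 extensions
  placing 5:e first → 105 extensions
total linear extensions = 280

280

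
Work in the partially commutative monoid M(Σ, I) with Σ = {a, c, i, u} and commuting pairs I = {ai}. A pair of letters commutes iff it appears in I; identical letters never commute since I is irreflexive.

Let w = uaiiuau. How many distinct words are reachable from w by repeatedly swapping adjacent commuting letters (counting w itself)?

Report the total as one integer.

3

piece 0:u — minimal
piece 1:a rests on {0:u}
piece 2:i rests on {0:u}
piece 3:i rests on {2:i}
piece 4:u rests on {1:a, 3:i}
piece 5:a rests on {4:u}
piece 6:u rests on {5:a}
minimal pieces: {0:u}
ways to finish when only these pieces remain (= sum over removing one remaining piece with nothing left below it):
  1 left: {6}→1
  2 left: {5,6}→1
  3 left: {4,5,6}→1
  4 left: {1,4,5,6}→1  {3,4,5,6}→1
  5 left: {1,3,4,5,6}→2  {2,3,4,5,6}→1
  placing 0:u first → 3 extensions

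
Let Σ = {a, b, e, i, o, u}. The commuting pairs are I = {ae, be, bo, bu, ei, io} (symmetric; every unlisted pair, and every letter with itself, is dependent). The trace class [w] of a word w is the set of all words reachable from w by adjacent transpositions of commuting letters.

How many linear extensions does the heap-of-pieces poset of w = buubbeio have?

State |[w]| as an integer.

65

piece 0:b — minimal
piece 1:u — minimal
piece 2:u rests on {1:u}
piece 3:b rests on {0:b}
piece 4:b rests on {3:b}
piece 5:e rests on {2:u}
piece 6:i rests on {2:u, 4:b}
piece 7:o rests on {5:e}
minimal pieces: {0:b, 1:u}
ways to finish when only these pieces remain (= sum over removing one remaining piece with nothing left below it):
  1 left: {6}→1  {7}→1
  2 left: {4,6}→1  {5,7}→1  {6,7}→2
  3 left: {3,4,6}→1  {4,6,7}→3  {5,6,7}→3
  4 left: {0,3,4,6}→1  {2,5,6,7}→3  {3,4,6,7}→4  {4,5,6,7}→6
  5 left: {0,3,4,6,7}→5  {1,2,5,6,7}→3  {2,4,5,6,7}→9  {3,4,5,6,7}→10
  6 left: {0,3,4,5,6,7}→15  {1,2,4,5,6,7}→12  {2,3,4,5,6,7}→19
  placing 0:b first → 31 extensions
  placing 1:u first → 34 extensions
total linear extensions = 65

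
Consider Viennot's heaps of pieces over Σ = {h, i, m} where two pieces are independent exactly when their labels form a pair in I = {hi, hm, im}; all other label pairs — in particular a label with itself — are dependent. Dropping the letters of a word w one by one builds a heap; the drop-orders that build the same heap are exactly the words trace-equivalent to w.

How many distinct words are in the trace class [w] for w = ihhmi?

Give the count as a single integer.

0(i) covers ∅
1(h) covers ∅
2(h) covers 1:h
3(m) covers ∅
4(i) covers 0:i
floor of heap: 0:i, 1:h, 3:m
completions by unplaced set U, small U first (add the entries for U minus each lowest piece of U):
  |U|=1: {2}:1  {3}:1  {4}:1
  |U|=2: {0,4}:1  {1,2}:1  {2,3}:2  {2,4}:2  {3,4}:2
  |U|=3: {0,2,4}:3  {0,3,4}:3  {1,2,3}:3  {1,2,4}:3  {2,3,4}:6
  start at 0(i): 12
  start at 1(h): 12
  start at 3(m): 6
sum over floor = 30

30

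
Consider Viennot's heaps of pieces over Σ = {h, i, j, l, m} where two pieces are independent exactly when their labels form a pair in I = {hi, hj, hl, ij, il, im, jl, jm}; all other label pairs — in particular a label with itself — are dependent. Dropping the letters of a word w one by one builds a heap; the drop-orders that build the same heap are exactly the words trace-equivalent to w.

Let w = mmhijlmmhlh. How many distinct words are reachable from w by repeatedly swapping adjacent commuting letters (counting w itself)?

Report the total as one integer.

drop 0:m onto floor
drop 1:m onto {0:m}
drop 2:h onto {1:m}
drop 3:i onto floor
drop 4:j onto floor
drop 5:l onto {1:m}
drop 6:m onto {2:h, 5:l}
drop 7:m onto {6:m}
drop 8:h onto {7:m}
drop 9:l onto {7:m}
drop 10:h onto {8:h}
ground layer = {0:m, 3:i, 4:j}
drop-orders for the pieces not yet dropped (sum over which currently-grounded one goes next):
  1 to go: {3} 1  {4} 1  {9} 1  {10} 1
  2 to go: {3,4} 2  {3,9} 2  {3,10} 2  {4,9} 2  {4,10} 2  {8,10} 1  {9,10} 2
  3 to go: {3,4,9} 6  {3,4,10} 6  {3,8,10} 3  {3,9,10} 6  {4,8,10} 3  {4,9,10} 6  {8,9,10} 3
  4 to go: {3,4,8,10} 12  {3,4,9,10} 24  {3,8,9,10} 12  {4,8,9,10} 12  {7,8,9,10} 3
  5 to go: {3,4,8,9,10} 60  {3,7,8,9,10} 15  {4,7,8,9,10} 15  {6,7,8,9,10} 3
  6 to go: {2,6,7,8,9,10} 3  {3,4,7,8,9,10} 90  {3,6,7,8,9,10} 18  {4,6,7,8,9,10} 18  {5,6,7,8,9,10} 3
  7 to go: {2,3,6,7,8,9,10} 21  {2,4,6,7,8,9,10} 21  {2,5,6,7,8,9,10} 6  {3,4,6,7,8,9,10} 126  {3,5,6,7,8,9,10} 21  {4,5,6,7,8,9,10} 21
  8 to go: {1,2,5,6,7,8,9,10} 6  {2,3,4,6,7,8,9,10} 168  {2,3,5,6,7,8,9,10} 48  {2,4,5,6,7,8,9,10} 48  {3,4,5,6,7,8,9,10} 168
  9 to go: {0,1,2,5,6,7,8,9,10} 6  {1,2,3,5,6,7,8,9,10} 54  {1,2,4,5,6,7,8,9,10} 54  {2,3,4,5,6,7,8,9,10} 432
  if 0:m drops first: 540 orders
  if 3:i drops first: 60 orders
  if 4:j drops first: 60 orders
heap linearizations: 660

660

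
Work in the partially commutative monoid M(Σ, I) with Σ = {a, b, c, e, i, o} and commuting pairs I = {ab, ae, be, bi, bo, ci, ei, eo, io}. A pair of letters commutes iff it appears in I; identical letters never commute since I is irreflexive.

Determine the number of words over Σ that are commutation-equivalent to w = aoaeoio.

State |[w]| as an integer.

21

#0=a has no predecessor
#1=o depends on [0:a]
#2=a depends on [1:o]
#3=e has no predecessor
#4=o depends on [2:a]
#5=i depends on [2:a]
#6=o depends on [4:o]
sources: [0:a, 3:e]
N(rest) = Σ N(rest − s) over sources s of rest; N(one piece) = 1:
  size 1 → [3]=1  [5]=1  [6]=1
  size 2 → [3,5]=2  [3,6]=2  [4,6]=1  [5,6]=2
  size 3 → [3,4,6]=3  [3,5,6]=6  [4,5,6]=3
  size 4 → [2,4,5,6]=3  [3,4,5,6]=12
  size 5 → [1,2,4,5,6]=3  [2,3,4,5,6]=15
  first=0(a) contributes 18
  first=3(e) contributes 3
|[w]| = 21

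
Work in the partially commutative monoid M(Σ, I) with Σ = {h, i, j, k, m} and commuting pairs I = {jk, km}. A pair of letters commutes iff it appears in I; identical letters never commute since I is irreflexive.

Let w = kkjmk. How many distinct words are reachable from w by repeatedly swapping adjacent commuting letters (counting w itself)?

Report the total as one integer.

10

#0=k has no predecessor
#1=k depends on [0:k]
#2=j has no predecessor
#3=m depends on [2:j]
#4=k depends on [1:k]
sources: [0:k, 2:j]
N(rest) = Σ N(rest − s) over sources s of rest; N(one piece) = 1:
  size 1 → [3]=1  [4]=1
  size 2 → [1,4]=1  [2,3]=1  [3,4]=2
  size 3 → [0,1,4]=1  [1,3,4]=3  [2,3,4]=3
  first=0(k) contributes 6
  first=2(j) contributes 4
|[w]| = 10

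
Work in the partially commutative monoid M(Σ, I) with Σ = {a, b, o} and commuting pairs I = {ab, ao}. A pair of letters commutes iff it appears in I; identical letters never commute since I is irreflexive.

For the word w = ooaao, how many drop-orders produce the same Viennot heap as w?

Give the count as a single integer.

#0=o has no predecessor
#1=o depends on [0:o]
#2=a has no predecessor
#3=a depends on [2:a]
#4=o depends on [1:o]
sources: [0:o, 2:a]
N(rest) = Σ N(rest − s) over sources s of rest; N(one piece) = 1:
  size 1 → [3]=1  [4]=1
  size 2 → [1,4]=1  [2,3]=1  [3,4]=2
  size 3 → [0,1,4]=1  [1,3,4]=3  [2,3,4]=3
  first=0(o) contributes 6
  first=2(a) contributes 4
|[w]| = 10

10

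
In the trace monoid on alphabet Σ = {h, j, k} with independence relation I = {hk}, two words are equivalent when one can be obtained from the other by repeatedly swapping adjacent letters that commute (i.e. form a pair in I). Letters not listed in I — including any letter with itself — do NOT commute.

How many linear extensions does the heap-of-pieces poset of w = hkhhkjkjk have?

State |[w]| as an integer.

0(h) covers ∅
1(k) covers ∅
2(h) covers 0:h
3(h) covers 2:h
4(k) covers 1:k
5(j) covers 3:h, 4:k
6(k) covers 5:j
7(j) covers 6:k
8(k) covers 7:j
floor of heap: 0:h, 1:k
completions by unplaced set U, small U first (add the entries for U minus each lowest piece of U):
  |U|=1: {8}:1
  |U|=2: {7,8}:1
  |U|=3: {6,7,8}:1
  |U|=4: {5,6,7,8}:1
  |U|=5: {3,5,6,7,8}:1  {4,5,6,7,8}:1
  |U|=6: {1,4,5,6,7,8}:1  {2,3,5,6,7,8}:1  {3,4,5,6,7,8}:2
  |U|=7: {0,2,3,5,6,7,8}:1  {1,3,4,5,6,7,8}:3  {2,3,4,5,6,7,8}:3
  start at 0(h): 6
  start at 1(k): 4
sum over floor = 10

10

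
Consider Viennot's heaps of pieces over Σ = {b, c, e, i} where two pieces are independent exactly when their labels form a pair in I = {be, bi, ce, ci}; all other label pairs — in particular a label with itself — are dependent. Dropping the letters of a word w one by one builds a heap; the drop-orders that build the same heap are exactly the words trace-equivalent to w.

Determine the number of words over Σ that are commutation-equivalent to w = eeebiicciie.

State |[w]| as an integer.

0(e) covers ∅
1(e) covers 0:e
2(e) covers 1:e
3(b) covers ∅
4(i) covers 2:e
5(i) covers 4:i
6(c) covers 3:b
7(c) covers 6:c
8(i) covers 5:i
9(i) covers 8:i
10(e) covers 9:i
floor of heap: 0:e, 3:b
completions by unplaced set U, small U first (add the entries for U minus each lowest piece of U):
  |U|=1: {7}:1  {10}:1
  |U|=2: {6,7}:1  {7,10}:2  {9,10}:1
  |U|=3: {3,6,7}:1  {6,7,10}:3  {7,9,10}:3  {8,9,10}:1
  |U|=4: {3,6,7,10}:4  {5,8,9,10}:1  {6,7,9,10}:6  {7,8,9,10}:4
  |U|=5: {3,6,7,9,10}:10  {4,5,8,9,10}:1  {5,7,8,9,10}:5  {6,7,8,9,10}:10
  |U|=6: {2,4,5,8,9,10}:1  {3,6,7,8,9,10}:20  {4,5,7,8,9,10}:6  {5,6,7,8,9,10}:15
  |U|=7: {1,2,4,5,8,9,10}:1  {2,4,5,7,8,9,10}:7  {3,5,6,7,8,9,10}:35  {4,5,6,7,8,9,10}:21
  |U|=8: {0,1,2,4,5,8,9,10}:1  {1,2,4,5,7,8,9,10}:8  {2,4,5,6,7,8,9,10}:28  {3,4,5,6,7,8,9,10}:56
  |U|=9: {0,1,2,4,5,7,8,9,10}:9  {1,2,4,5,6,7,8,9,10}:36  {2,3,4,5,6,7,8,9,10}:84
  start at 0(e): 120
  start at 3(b): 45
sum over floor = 165

165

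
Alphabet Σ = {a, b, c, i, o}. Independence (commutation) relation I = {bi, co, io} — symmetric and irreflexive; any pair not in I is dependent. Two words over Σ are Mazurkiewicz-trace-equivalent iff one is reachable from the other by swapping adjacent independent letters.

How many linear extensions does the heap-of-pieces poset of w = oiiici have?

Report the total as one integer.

6

piece 0:o — minimal
piece 1:i — minimal
piece 2:i rests on {1:i}
piece 3:i rests on {2:i}
piece 4:c rests on {3:i}
piece 5:i rests on {4:c}
minimal pieces: {0:o, 1:i}
ways to finish when only these pieces remain (= sum over removing one remaining piece with nothing left below it):
  1 left: {0}→1  {5}→1
  2 left: {0,5}→2  {4,5}→1
  3 left: {0,4,5}→3  {3,4,5}→1
  4 left: {0,3,4,5}→4  {2,3,4,5}→1
  placing 0:o first → 1 extensions
  placing 1:i first → 5 extensions
total linear extensions = 6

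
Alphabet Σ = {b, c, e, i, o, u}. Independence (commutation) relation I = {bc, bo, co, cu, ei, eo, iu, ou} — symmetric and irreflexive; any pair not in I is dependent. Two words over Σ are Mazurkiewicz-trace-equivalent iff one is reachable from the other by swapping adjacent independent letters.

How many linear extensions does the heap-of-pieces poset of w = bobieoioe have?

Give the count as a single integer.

51

piece 0:b — minimal
piece 1:o — minimal
piece 2:b rests on {0:b}
piece 3:i rests on {1:o, 2:b}
piece 4:e rests on {2:b}
piece 5:o rests on {3:i}
piece 6:i rests on {5:o}
piece 7:o rests on {6:i}
piece 8:e rests on {4:e}
minimal pieces: {0:b, 1:o}
ways to finish when only these pieces remain (= sum over removing one remaining piece with nothing left below it):
  1 left: {7}→1  {8}→1
  2 left: {4,8}→1  {6,7}→1  {7,8}→2
  3 left: {4,7,8}→3  {5,6,7}→1  {6,7,8}→3
  4 left: {3,5,6,7}→1  {4,6,7,8}→6  {5,6,7,8}→4
  5 left: {1,3,5,6,7}→1  {3,5,6,7,8}→5  {4,5,6,7,8}→10
  6 left: {1,3,5,6,7,8}→6  {3,4,5,6,7,8}→15
  7 left: {1,3,4,5,6,7,8}→21  {2,3,4,5,6,7,8}→15
  placing 0:b first → 36 extensions
  placing 1:o first → 15 extensions
total linear extensions = 51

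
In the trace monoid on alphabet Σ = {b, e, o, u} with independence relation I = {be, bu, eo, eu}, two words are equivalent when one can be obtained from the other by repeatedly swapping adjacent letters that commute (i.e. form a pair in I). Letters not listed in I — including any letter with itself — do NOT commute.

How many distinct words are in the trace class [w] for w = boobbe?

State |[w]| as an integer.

6

#0=b has no predecessor
#1=o depends on [0:b]
#2=o depends on [1:o]
#3=b depends on [2:o]
#4=b depends on [3:b]
#5=e has no predecessor
sources: [0:b, 5:e]
N(rest) = Σ N(rest − s) over sources s of rest; N(one piece) = 1:
  size 1 → [4]=1  [5]=1
  size 2 → [3,4]=1  [4,5]=2
  size 3 → [2,3,4]=1  [3,4,5]=3
  size 4 → [1,2,3,4]=1  [2,3,4,5]=4
  first=0(b) contributes 5
  first=5(e) contributes 1
|[w]| = 6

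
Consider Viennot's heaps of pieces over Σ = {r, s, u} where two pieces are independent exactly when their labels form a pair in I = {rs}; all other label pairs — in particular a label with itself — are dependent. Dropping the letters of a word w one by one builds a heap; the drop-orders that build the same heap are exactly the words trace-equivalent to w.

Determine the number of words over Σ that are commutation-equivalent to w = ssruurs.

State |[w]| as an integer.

6

#0=s has no predecessor
#1=s depends on [0:s]
#2=r has no predecessor
#3=u depends on [1:s, 2:r]
#4=u depends on [3:u]
#5=r depends on [4:u]
#6=s depends on [4:u]
sources: [0:s, 2:r]
N(rest) = Σ N(rest − s) over sources s of rest; N(one piece) = 1:
  size 1 → [5]=1  [6]=1
  size 2 → [5,6]=2
  size 3 → [4,5,6]=2
  size 4 → [3,4,5,6]=2
  size 5 → [1,3,4,5,6]=2  [2,3,4,5,6]=2
  first=0(s) contributes 4
  first=2(r) contributes 2
|[w]| = 6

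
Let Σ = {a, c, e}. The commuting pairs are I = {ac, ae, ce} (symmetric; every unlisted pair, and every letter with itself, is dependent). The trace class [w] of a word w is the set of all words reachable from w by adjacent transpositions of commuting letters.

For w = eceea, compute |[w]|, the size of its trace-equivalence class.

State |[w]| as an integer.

20

drop 0:e onto floor
drop 1:c onto floor
drop 2:e onto {0:e}
drop 3:e onto {2:e}
drop 4:a onto floor
ground layer = {0:e, 1:c, 4:a}
drop-orders for the pieces not yet dropped (sum over which currently-grounded one goes next):
  1 to go: {1} 1  {3} 1  {4} 1
  2 to go: {1,3} 2  {1,4} 2  {2,3} 1  {3,4} 2
  3 to go: {0,2,3} 1  {1,2,3} 3  {1,3,4} 6  {2,3,4} 3
  if 0:e drops first: 12 orders
  if 1:c drops first: 4 orders
  if 4:a drops first: 4 orders
heap linearizations: 20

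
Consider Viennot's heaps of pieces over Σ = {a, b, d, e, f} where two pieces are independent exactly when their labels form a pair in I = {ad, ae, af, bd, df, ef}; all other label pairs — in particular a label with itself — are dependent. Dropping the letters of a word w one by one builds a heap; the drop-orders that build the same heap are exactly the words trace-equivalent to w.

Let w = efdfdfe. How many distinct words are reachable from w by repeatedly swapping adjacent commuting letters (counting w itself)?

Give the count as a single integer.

35

drop 0:e onto floor
drop 1:f onto floor
drop 2:d onto {0:e}
drop 3:f onto {1:f}
drop 4:d onto {2:d}
drop 5:f onto {3:f}
drop 6:e onto {4:d}
ground layer = {0:e, 1:f}
drop-orders for the pieces not yet dropped (sum over which currently-grounded one goes next):
  1 to go: {5} 1  {6} 1
  2 to go: {3,5} 1  {4,6} 1  {5,6} 2
  3 to go: {1,3,5} 1  {2,4,6} 1  {3,5,6} 3  {4,5,6} 3
  4 to go: {0,2,4,6} 1  {1,3,5,6} 4  {2,4,5,6} 4  {3,4,5,6} 6
  5 to go: {0,2,4,5,6} 5  {1,3,4,5,6} 10  {2,3,4,5,6} 10
  if 0:e drops first: 20 orders
  if 1:f drops first: 15 orders
heap linearizations: 35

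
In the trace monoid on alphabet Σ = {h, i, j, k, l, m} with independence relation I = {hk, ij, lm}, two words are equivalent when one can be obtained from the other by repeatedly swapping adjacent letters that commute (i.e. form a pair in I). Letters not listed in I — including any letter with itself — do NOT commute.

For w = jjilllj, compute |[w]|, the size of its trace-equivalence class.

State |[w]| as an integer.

3

piece 0:j — minimal
piece 1:j rests on {0:j}
piece 2:i — minimal
piece 3:l rests on {1:j, 2:i}
piece 4:l rests on {3:l}
piece 5:l rests on {4:l}
piece 6:j rests on {5:l}
minimal pieces: {0:j, 2:i}
ways to finish when only these pieces remain (= sum over removing one remaining piece with nothing left below it):
  1 left: {6}→1
  2 left: {5,6}→1
  3 left: {4,5,6}→1
  4 left: {3,4,5,6}→1
  5 left: {1,3,4,5,6}→1  {2,3,4,5,6}→1
  placing 0:j first → 2 extensions
  placing 2:i first → 1 extensions
total linear extensions = 3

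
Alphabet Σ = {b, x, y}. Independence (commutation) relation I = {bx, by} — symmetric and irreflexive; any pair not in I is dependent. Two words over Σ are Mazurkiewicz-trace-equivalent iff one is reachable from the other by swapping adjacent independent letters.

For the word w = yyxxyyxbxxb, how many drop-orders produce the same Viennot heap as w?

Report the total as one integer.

55

drop 0:y onto floor
drop 1:y onto {0:y}
drop 2:x onto {1:y}
drop 3:x onto {2:x}
drop 4:y onto {3:x}
drop 5:y onto {4:y}
drop 6:x onto {5:y}
drop 7:b onto floor
drop 8:x onto {6:x}
drop 9:x onto {8:x}
drop 10:b onto {7:b}
ground layer = {0:y, 7:b}
drop-orders for the pieces not yet dropped (sum over which currently-grounded one goes next):
  1 to go: {9} 1  {10} 1
  2 to go: {7,10} 1  {8,9} 1  {9,10} 2
  3 to go: {6,8,9} 1  {7,9,10} 3  {8,9,10} 3
  4 to go: {5,6,8,9} 1  {6,8,9,10} 4  {7,8,9,10} 6
  5 to go: {4,5,6,8,9} 1  {5,6,8,9,10} 5  {6,7,8,9,10} 10
  6 to go: {3,4,5,6,8,9} 1  {4,5,6,8,9,10} 6  {5,6,7,8,9,10} 15
  7 to go: {2,3,4,5,6,8,9} 1  {3,4,5,6,8,9,10} 7  {4,5,6,7,8,9,10} 21
  8 to go: {1,2,3,4,5,6,8,9} 1  {2,3,4,5,6,8,9,10} 8  {3,4,5,6,7,8,9,10} 28
  9 to go: {0,1,2,3,4,5,6,8,9} 1  {1,2,3,4,5,6,8,9,10} 9  {2,3,4,5,6,7,8,9,10} 36
  if 0:y drops first: 45 orders
  if 7:b drops first: 10 orders
heap linearizations: 55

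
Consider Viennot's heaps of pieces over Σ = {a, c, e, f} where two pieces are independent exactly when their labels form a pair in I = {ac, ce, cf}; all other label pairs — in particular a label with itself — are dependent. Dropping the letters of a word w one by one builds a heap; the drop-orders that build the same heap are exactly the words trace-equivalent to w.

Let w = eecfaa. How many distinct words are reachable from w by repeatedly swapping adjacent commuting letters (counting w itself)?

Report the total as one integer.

6

piece 0:e — minimal
piece 1:e rests on {0:e}
piece 2:c — minimal
piece 3:f rests on {1:e}
piece 4:a rests on {3:f}
piece 5:a rests on {4:a}
minimal pieces: {0:e, 2:c}
ways to finish when only these pieces remain (= sum over removing one remaining piece with nothing left below it):
  1 left: {2}→1  {5}→1
  2 left: {2,5}→2  {4,5}→1
  3 left: {2,4,5}→3  {3,4,5}→1
  4 left: {1,3,4,5}→1  {2,3,4,5}→4
  placing 0:e first → 5 extensions
  placing 2:c first → 1 extensions
total linear extensions = 6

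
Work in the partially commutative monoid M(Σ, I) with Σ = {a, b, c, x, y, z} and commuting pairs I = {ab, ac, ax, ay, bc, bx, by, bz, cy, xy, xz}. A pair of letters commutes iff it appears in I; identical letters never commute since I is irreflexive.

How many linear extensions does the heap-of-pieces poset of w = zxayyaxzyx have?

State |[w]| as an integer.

720

#0=z has no predecessor
#1=x has no predecessor
#2=a depends on [0:z]
#3=y depends on [0:z]
#4=y depends on [3:y]
#5=a depends on [2:a]
#6=x depends on [1:x]
#7=z depends on [4:y, 5:a]
#8=y depends on [7:z]
#9=x depends on [6:x]
sources: [0:z, 1:x]
N(rest) = Σ N(rest − s) over sources s of rest; N(one piece) = 1:
  size 1 → [8]=1  [9]=1
  size 2 → [6,9]=1  [7,8]=1  [8,9]=2
  size 3 → [1,6,9]=1  [4,7,8]=1  [5,7,8]=1  [6,8,9]=3  [7,8,9]=3
  size 4 → [1,6,8,9]=4  [2,5,7,8]=1  [3,4,7,8]=1  [4,5,7,8]=2  [4,7,8,9]=4  [5,7,8,9]=4  [6,7,8,9]=6
  size 5 → [1,6,7,8,9]=10  [2,4,5,7,8]=3  [2,5,7,8,9]=5  [3,4,5,7,8]=3  [3,4,7,8,9]=5  [4,5,7,8,9]=10  [4,6,7,8,9]=10  [5,6,7,8,9]=10
  size 6 → [1,4,6,7,8,9]=20  [1,5,6,7,8,9]=20  [2,3,4,5,7,8]=6  [2,4,5,7,8,9]=18  [2,5,6,7,8,9]=15  [3,4,5,7,8,9]=18  [3,4,6,7,8,9]=15  [4,5,6,7,8,9]=30
  size 7 → [0,2,3,4,5,7,8]=6  [1,2,5,6,7,8,9]=35  [1,3,4,6,7,8,9]=35  [1,4,5,6,7,8,9]=70  [2,3,4,5,7,8,9]=42  [2,4,5,6,7,8,9]=63  [3,4,5,6,7,8,9]=63
  size 8 → [0,2,3,4,5,7,8,9]=48  [1,2,4,5,6,7,8,9]=168  [1,3,4,5,6,7,8,9]=168  [2,3,4,5,6,7,8,9]=168
  first=0(z) contributes 504
  first=1(x) contributes 216
|[w]| = 720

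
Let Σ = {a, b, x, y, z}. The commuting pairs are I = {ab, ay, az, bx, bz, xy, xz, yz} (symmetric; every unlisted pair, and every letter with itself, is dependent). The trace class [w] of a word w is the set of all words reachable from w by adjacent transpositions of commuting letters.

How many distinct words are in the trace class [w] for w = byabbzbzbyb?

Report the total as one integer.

495

#0=b has no predecessor
#1=y depends on [0:b]
#2=a has no predecessor
#3=b depends on [1:y]
#4=b depends on [3:b]
#5=z has no predecessor
#6=b depends on [4:b]
#7=z depends on [5:z]
#8=b depends on [6:b]
#9=y depends on [8:b]
#10=b depends on [9:y]
sources: [0:b, 2:a, 5:z]
N(rest) = Σ N(rest − s) over sources s of rest; N(one piece) = 1:
  size 1 → [2]=1  [7]=1  [10]=1
  size 2 → [2,7]=2  [2,10]=2  [5,7]=1  [7,10]=2  [9,10]=1
  size 3 → [2,5,7]=3  [2,7,10]=6  [2,9,10]=3  [5,7,10]=3  [7,9,10]=3  [8,9,10]=1
  size 4 → [2,5,7,10]=12  [2,7,9,10]=12  [2,8,9,10]=4  [5,7,9,10]=6  [6,8,9,10]=1  [7,8,9,10]=4
  size 5 → [2,5,7,9,10]=30  [2,6,8,9,10]=5  [2,7,8,9,10]=20  [4,6,8,9,10]=1  [5,7,8,9,10]=10  [6,7,8,9,10]=5
  size 6 → [2,4,6,8,9,10]=6  [2,5,7,8,9,10]=60  [2,6,7,8,9,10]=30  [3,4,6,8,9,10]=1  [4,6,7,8,9,10]=6  [5,6,7,8,9,10]=15
  size 7 → [1,3,4,6,8,9,10]=1  [2,3,4,6,8,9,10]=7  [2,4,6,7,8,9,10]=42  [2,5,6,7,8,9,10]=105  [3,4,6,7,8,9,10]=7  [4,5,6,7,8,9,10]=21
  size 8 → [0,1,3,4,6,8,9,10]=1  [1,2,3,4,6,8,9,10]=8  [1,3,4,6,7,8,9,10]=8  [2,3,4,6,7,8,9,10]=56  [2,4,5,6,7,8,9,10]=168  [3,4,5,6,7,8,9,10]=28
  size 9 → [0,1,2,3,4,6,8,9,10]=9  [0,1,3,4,6,7,8,9,10]=9  [1,2,3,4,6,7,8,9,10]=72  [1,3,4,5,6,7,8,9,10]=36  [2,3,4,5,6,7,8,9,10]=252
  first=0(b) contributes 360
  first=2(a) contributes 45
  first=5(z) contributes 90
|[w]| = 495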